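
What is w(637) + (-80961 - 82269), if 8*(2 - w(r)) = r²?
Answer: -1711593/8 ≈ -2.1395e+5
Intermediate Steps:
w(r) = 2 - r²/8
w(637) + (-80961 - 82269) = (2 - ⅛*637²) + (-80961 - 82269) = (2 - ⅛*405769) - 163230 = (2 - 405769/8) - 163230 = -405753/8 - 163230 = -1711593/8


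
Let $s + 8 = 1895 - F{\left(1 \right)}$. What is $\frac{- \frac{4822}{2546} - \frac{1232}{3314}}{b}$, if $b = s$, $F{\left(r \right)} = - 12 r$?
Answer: $- \frac{1593065}{1335225513} \approx -0.0011931$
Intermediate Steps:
$s = 1899$ ($s = -8 + \left(1895 - \left(-12\right) 1\right) = -8 + \left(1895 - -12\right) = -8 + \left(1895 + 12\right) = -8 + 1907 = 1899$)
$b = 1899$
$\frac{- \frac{4822}{2546} - \frac{1232}{3314}}{b} = \frac{- \frac{4822}{2546} - \frac{1232}{3314}}{1899} = \left(\left(-4822\right) \frac{1}{2546} - \frac{616}{1657}\right) \frac{1}{1899} = \left(- \frac{2411}{1273} - \frac{616}{1657}\right) \frac{1}{1899} = \left(- \frac{4779195}{2109361}\right) \frac{1}{1899} = - \frac{1593065}{1335225513}$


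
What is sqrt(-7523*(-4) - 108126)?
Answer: I*sqrt(78034) ≈ 279.35*I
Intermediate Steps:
sqrt(-7523*(-4) - 108126) = sqrt(30092 - 108126) = sqrt(-78034) = I*sqrt(78034)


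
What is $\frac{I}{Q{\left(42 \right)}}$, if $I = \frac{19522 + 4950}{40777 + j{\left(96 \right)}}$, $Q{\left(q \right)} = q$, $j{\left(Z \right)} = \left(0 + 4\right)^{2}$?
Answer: $\frac{92}{6441} \approx 0.014283$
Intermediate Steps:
$j{\left(Z \right)} = 16$ ($j{\left(Z \right)} = 4^{2} = 16$)
$I = \frac{1288}{2147}$ ($I = \frac{19522 + 4950}{40777 + 16} = \frac{24472}{40793} = 24472 \cdot \frac{1}{40793} = \frac{1288}{2147} \approx 0.59991$)
$\frac{I}{Q{\left(42 \right)}} = \frac{1288}{2147 \cdot 42} = \frac{1288}{2147} \cdot \frac{1}{42} = \frac{92}{6441}$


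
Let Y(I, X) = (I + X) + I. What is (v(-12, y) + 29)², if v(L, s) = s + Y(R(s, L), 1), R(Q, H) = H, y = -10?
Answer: 16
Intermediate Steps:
Y(I, X) = X + 2*I
v(L, s) = 1 + s + 2*L (v(L, s) = s + (1 + 2*L) = 1 + s + 2*L)
(v(-12, y) + 29)² = ((1 - 10 + 2*(-12)) + 29)² = ((1 - 10 - 24) + 29)² = (-33 + 29)² = (-4)² = 16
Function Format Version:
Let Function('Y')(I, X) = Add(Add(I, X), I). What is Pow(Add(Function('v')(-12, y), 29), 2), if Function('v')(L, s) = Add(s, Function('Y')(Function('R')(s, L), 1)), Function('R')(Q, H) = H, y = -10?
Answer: 16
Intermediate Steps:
Function('Y')(I, X) = Add(X, Mul(2, I))
Function('v')(L, s) = Add(1, s, Mul(2, L)) (Function('v')(L, s) = Add(s, Add(1, Mul(2, L))) = Add(1, s, Mul(2, L)))
Pow(Add(Function('v')(-12, y), 29), 2) = Pow(Add(Add(1, -10, Mul(2, -12)), 29), 2) = Pow(Add(Add(1, -10, -24), 29), 2) = Pow(Add(-33, 29), 2) = Pow(-4, 2) = 16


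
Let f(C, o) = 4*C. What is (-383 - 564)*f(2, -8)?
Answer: -7576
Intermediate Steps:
(-383 - 564)*f(2, -8) = (-383 - 564)*(4*2) = -947*8 = -7576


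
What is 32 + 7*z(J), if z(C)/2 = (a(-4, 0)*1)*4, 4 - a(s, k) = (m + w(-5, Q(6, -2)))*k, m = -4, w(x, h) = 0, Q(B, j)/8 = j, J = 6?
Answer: 256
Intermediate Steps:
Q(B, j) = 8*j
a(s, k) = 4 + 4*k (a(s, k) = 4 - (-4 + 0)*k = 4 - (-4)*k = 4 + 4*k)
z(C) = 32 (z(C) = 2*(((4 + 4*0)*1)*4) = 2*(((4 + 0)*1)*4) = 2*((4*1)*4) = 2*(4*4) = 2*16 = 32)
32 + 7*z(J) = 32 + 7*32 = 32 + 224 = 256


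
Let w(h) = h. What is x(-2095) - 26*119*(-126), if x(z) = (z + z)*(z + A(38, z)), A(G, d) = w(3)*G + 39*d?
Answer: 351034184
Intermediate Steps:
A(G, d) = 3*G + 39*d
x(z) = 2*z*(114 + 40*z) (x(z) = (z + z)*(z + (3*38 + 39*z)) = (2*z)*(z + (114 + 39*z)) = (2*z)*(114 + 40*z) = 2*z*(114 + 40*z))
x(-2095) - 26*119*(-126) = 4*(-2095)*(57 + 20*(-2095)) - 26*119*(-126) = 4*(-2095)*(57 - 41900) - 3094*(-126) = 4*(-2095)*(-41843) + 389844 = 350644340 + 389844 = 351034184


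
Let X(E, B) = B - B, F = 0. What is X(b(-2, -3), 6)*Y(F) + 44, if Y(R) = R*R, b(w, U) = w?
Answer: 44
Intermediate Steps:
X(E, B) = 0
Y(R) = R²
X(b(-2, -3), 6)*Y(F) + 44 = 0*0² + 44 = 0*0 + 44 = 0 + 44 = 44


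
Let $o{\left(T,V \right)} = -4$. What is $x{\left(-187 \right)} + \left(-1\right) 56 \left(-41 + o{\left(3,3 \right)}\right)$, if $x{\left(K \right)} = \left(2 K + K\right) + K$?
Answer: $1772$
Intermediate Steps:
$x{\left(K \right)} = 4 K$ ($x{\left(K \right)} = 3 K + K = 4 K$)
$x{\left(-187 \right)} + \left(-1\right) 56 \left(-41 + o{\left(3,3 \right)}\right) = 4 \left(-187\right) + \left(-1\right) 56 \left(-41 - 4\right) = -748 - -2520 = -748 + 2520 = 1772$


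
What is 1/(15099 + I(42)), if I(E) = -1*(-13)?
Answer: 1/15112 ≈ 6.6173e-5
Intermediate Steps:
I(E) = 13
1/(15099 + I(42)) = 1/(15099 + 13) = 1/15112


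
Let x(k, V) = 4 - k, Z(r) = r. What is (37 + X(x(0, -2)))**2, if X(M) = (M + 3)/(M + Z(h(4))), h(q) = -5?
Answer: 900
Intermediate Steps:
X(M) = (3 + M)/(-5 + M) (X(M) = (M + 3)/(M - 5) = (3 + M)/(-5 + M))
(37 + X(x(0, -2)))**2 = (37 + (3 + (4 - 1*0))/(-5 + (4 - 1*0)))**2 = (37 + (3 + (4 + 0))/(-5 + (4 + 0)))**2 = (37 + (3 + 4)/(-5 + 4))**2 = (37 + 7/(-1))**2 = (37 - 1*7)**2 = (37 - 7)**2 = 30**2 = 900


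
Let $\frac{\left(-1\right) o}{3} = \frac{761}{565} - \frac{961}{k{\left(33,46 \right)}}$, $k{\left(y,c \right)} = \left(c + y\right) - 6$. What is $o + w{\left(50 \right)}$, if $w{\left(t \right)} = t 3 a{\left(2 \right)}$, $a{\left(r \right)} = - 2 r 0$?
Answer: $\frac{1462236}{41245} \approx 35.452$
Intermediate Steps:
$a{\left(r \right)} = 0$
$k{\left(y,c \right)} = -6 + c + y$
$w{\left(t \right)} = 0$ ($w{\left(t \right)} = t 3 \cdot 0 = 3 t 0 = 0$)
$o = \frac{1462236}{41245}$ ($o = - 3 \left(\frac{761}{565} - \frac{961}{-6 + 46 + 33}\right) = - 3 \left(761 \cdot \frac{1}{565} - \frac{961}{73}\right) = - 3 \left(\frac{761}{565} - \frac{961}{73}\right) = \left(-3\right) \left(- \frac{487412}{41245}\right) = \frac{1462236}{41245} \approx 35.452$)
$o + w{\left(50 \right)} = \frac{1462236}{41245} + 0 = \frac{1462236}{41245}$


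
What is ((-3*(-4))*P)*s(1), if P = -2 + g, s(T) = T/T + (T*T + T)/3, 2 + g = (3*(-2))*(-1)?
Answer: 40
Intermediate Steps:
g = 4 (g = -2 + (3*(-2))*(-1) = -2 - 6*(-1) = -2 + 6 = 4)
s(T) = 1 + T/3 + T**2/3 (s(T) = 1 + (T**2 + T)*(1/3) = 1 + (T + T**2)*(1/3) = 1 + (T/3 + T**2/3) = 1 + T/3 + T**2/3)
P = 2 (P = -2 + 4 = 2)
((-3*(-4))*P)*s(1) = (-3*(-4)*2)*(1 + (1/3)*1 + (1/3)*1**2) = (12*2)*(1 + 1/3 + (1/3)*1) = 24*(1 + 1/3 + 1/3) = 24*(5/3) = 40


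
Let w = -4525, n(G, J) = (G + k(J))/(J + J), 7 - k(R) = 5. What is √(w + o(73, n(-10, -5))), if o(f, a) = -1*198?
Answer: I*√4723 ≈ 68.724*I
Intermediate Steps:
k(R) = 2 (k(R) = 7 - 1*5 = 7 - 5 = 2)
n(G, J) = (2 + G)/(2*J) (n(G, J) = (G + 2)/(J + J) = (2 + G)/((2*J)) = (2 + G)*(1/(2*J)) = (2 + G)/(2*J))
o(f, a) = -198
√(w + o(73, n(-10, -5))) = √(-4525 - 198) = √(-4723) = I*√4723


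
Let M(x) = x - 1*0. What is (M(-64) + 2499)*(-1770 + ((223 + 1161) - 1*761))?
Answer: -2792945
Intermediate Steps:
M(x) = x (M(x) = x + 0 = x)
(M(-64) + 2499)*(-1770 + ((223 + 1161) - 1*761)) = (-64 + 2499)*(-1770 + ((223 + 1161) - 1*761)) = 2435*(-1770 + (1384 - 761)) = 2435*(-1770 + 623) = 2435*(-1147) = -2792945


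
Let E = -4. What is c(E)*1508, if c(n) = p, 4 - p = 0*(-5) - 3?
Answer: 10556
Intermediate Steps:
p = 7 (p = 4 - (0*(-5) - 3) = 4 - (0 - 3) = 4 - 1*(-3) = 4 + 3 = 7)
c(n) = 7
c(E)*1508 = 7*1508 = 10556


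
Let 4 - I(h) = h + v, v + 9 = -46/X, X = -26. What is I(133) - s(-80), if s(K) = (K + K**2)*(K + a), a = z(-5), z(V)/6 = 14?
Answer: -330223/13 ≈ -25402.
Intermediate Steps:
z(V) = 84 (z(V) = 6*14 = 84)
a = 84
v = -94/13 (v = -9 - 46/(-26) = -9 - 46*(-1/26) = -9 + 23/13 = -94/13 ≈ -7.2308)
I(h) = 146/13 - h (I(h) = 4 - (h - 94/13) = 4 - (-94/13 + h) = 4 + (94/13 - h) = 146/13 - h)
s(K) = (84 + K)*(K + K**2) (s(K) = (K + K**2)*(K + 84) = (K + K**2)*(84 + K) = (84 + K)*(K + K**2))
I(133) - s(-80) = (146/13 - 1*133) - (-80)*(84 + (-80)**2 + 85*(-80)) = (146/13 - 133) - (-80)*(84 + 6400 - 6800) = -1583/13 - (-80)*(-316) = -1583/13 - 1*25280 = -1583/13 - 25280 = -330223/13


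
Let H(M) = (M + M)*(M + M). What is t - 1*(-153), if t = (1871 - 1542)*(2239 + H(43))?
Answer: 3170068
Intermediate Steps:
H(M) = 4*M² (H(M) = (2*M)*(2*M) = 4*M²)
t = 3169915 (t = (1871 - 1542)*(2239 + 4*43²) = 329*(2239 + 4*1849) = 329*(2239 + 7396) = 329*9635 = 3169915)
t - 1*(-153) = 3169915 - 1*(-153) = 3169915 + 153 = 3170068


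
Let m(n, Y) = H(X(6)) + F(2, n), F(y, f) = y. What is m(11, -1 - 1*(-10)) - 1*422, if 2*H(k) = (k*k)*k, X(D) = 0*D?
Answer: -420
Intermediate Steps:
X(D) = 0
H(k) = k³/2 (H(k) = ((k*k)*k)/2 = (k²*k)/2 = k³/2)
m(n, Y) = 2 (m(n, Y) = (½)*0³ + 2 = (½)*0 + 2 = 0 + 2 = 2)
m(11, -1 - 1*(-10)) - 1*422 = 2 - 1*422 = 2 - 422 = -420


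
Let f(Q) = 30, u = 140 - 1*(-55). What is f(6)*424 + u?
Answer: 12915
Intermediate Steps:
u = 195 (u = 140 + 55 = 195)
f(6)*424 + u = 30*424 + 195 = 12720 + 195 = 12915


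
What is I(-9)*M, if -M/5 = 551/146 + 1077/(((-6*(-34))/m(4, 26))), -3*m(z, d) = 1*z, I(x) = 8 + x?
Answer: -121565/7446 ≈ -16.326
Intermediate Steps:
m(z, d) = -z/3
M = 121565/7446 (M = -5*(551/146 + 1077/(((-6*(-34))/((-1/3*4))))) = -5*(551*(1/146) + 1077/((204/(-4/3)))) = -5*(551/146 + 1077/((204*(-3/4)))) = -5*(551/146 + 1077/(-153)) = -5*(551/146 + 1077*(-1/153)) = -5*(551/146 - 359/51) = -5*(-24313/7446) = 121565/7446 ≈ 16.326)
I(-9)*M = (8 - 9)*(121565/7446) = -1*121565/7446 = -121565/7446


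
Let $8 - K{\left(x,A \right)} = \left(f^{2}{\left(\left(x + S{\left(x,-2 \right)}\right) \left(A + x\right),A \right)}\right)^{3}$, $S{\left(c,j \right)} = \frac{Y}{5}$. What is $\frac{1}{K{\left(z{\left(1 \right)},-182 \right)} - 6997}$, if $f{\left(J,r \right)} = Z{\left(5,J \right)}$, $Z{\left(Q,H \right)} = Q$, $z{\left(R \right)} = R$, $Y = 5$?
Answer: $- \frac{1}{22614} \approx -4.422 \cdot 10^{-5}$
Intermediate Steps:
$S{\left(c,j \right)} = 1$ ($S{\left(c,j \right)} = \frac{5}{5} = 5 \cdot \frac{1}{5} = 1$)
$f{\left(J,r \right)} = 5$
$K{\left(x,A \right)} = -15617$ ($K{\left(x,A \right)} = 8 - \left(5^{2}\right)^{3} = 8 - 25^{3} = 8 - 15625 = -15617$)
$\frac{1}{K{\left(z{\left(1 \right)},-182 \right)} - 6997} = \frac{1}{-15617 - 6997} = \frac{1}{-22614} = - \frac{1}{22614}$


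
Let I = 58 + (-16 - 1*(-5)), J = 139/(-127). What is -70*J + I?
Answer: 15699/127 ≈ 123.61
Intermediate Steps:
J = -139/127 (J = 139*(-1/127) = -139/127 ≈ -1.0945)
I = 47 (I = 58 + (-16 + 5) = 58 - 11 = 47)
-70*J + I = -70*(-139/127) + 47 = 9730/127 + 47 = 15699/127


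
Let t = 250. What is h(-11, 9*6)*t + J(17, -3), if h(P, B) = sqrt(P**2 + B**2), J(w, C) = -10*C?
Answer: 30 + 250*sqrt(3037) ≈ 13807.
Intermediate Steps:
h(P, B) = sqrt(B**2 + P**2)
h(-11, 9*6)*t + J(17, -3) = sqrt((9*6)**2 + (-11)**2)*250 - 10*(-3) = sqrt(54**2 + 121)*250 + 30 = sqrt(2916 + 121)*250 + 30 = sqrt(3037)*250 + 30 = 250*sqrt(3037) + 30 = 30 + 250*sqrt(3037)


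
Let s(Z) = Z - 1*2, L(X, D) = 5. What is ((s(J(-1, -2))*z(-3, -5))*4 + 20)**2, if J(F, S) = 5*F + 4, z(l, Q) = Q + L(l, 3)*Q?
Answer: 144400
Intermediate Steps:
z(l, Q) = 6*Q (z(l, Q) = Q + 5*Q = 6*Q)
J(F, S) = 4 + 5*F
s(Z) = -2 + Z (s(Z) = Z - 2 = -2 + Z)
((s(J(-1, -2))*z(-3, -5))*4 + 20)**2 = (((-2 + (4 + 5*(-1)))*(6*(-5)))*4 + 20)**2 = (((-2 + (4 - 5))*(-30))*4 + 20)**2 = (((-2 - 1)*(-30))*4 + 20)**2 = (-3*(-30)*4 + 20)**2 = (90*4 + 20)**2 = (360 + 20)**2 = 380**2 = 144400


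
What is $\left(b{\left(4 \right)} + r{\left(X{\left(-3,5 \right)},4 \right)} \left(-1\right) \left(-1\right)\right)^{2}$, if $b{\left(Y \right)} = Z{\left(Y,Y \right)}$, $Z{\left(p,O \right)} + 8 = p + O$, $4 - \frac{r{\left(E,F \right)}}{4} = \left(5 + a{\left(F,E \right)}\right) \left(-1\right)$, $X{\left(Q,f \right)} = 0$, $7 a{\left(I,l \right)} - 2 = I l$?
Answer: $\frac{67600}{49} \approx 1379.6$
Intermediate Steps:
$a{\left(I,l \right)} = \frac{2}{7} + \frac{I l}{7}$
$r{\left(E,F \right)} = \frac{260}{7} + \frac{4 E F}{7}$ ($r{\left(E,F \right)} = 16 - 4 \left(5 + \left(\frac{2}{7} + \frac{F E}{7}\right)\right) \left(-1\right) = 16 - 4 \left(5 + \left(\frac{2}{7} + \frac{E F}{7}\right)\right) \left(-1\right) = 16 - 4 \left(\frac{37}{7} + \frac{E F}{7}\right) \left(-1\right) = 16 - 4 \left(- \frac{37}{7} - \frac{E F}{7}\right) = 16 + \left(\frac{148}{7} + \frac{4 E F}{7}\right) = \frac{260}{7} + \frac{4 E F}{7}$)
$Z{\left(p,O \right)} = -8 + O + p$ ($Z{\left(p,O \right)} = -8 + \left(p + O\right) = -8 + \left(O + p\right) = -8 + O + p$)
$b{\left(Y \right)} = -8 + 2 Y$ ($b{\left(Y \right)} = -8 + Y + Y = -8 + 2 Y$)
$\left(b{\left(4 \right)} + r{\left(X{\left(-3,5 \right)},4 \right)} \left(-1\right) \left(-1\right)\right)^{2} = \left(\left(-8 + 2 \cdot 4\right) + \left(\frac{260}{7} + \frac{4}{7} \cdot 0 \cdot 4\right) \left(-1\right) \left(-1\right)\right)^{2} = \left(\left(-8 + 8\right) + \left(\frac{260}{7} + 0\right) \left(-1\right) \left(-1\right)\right)^{2} = \left(0 + \frac{260}{7} \left(-1\right) \left(-1\right)\right)^{2} = \left(0 - - \frac{260}{7}\right)^{2} = \left(0 + \frac{260}{7}\right)^{2} = \left(\frac{260}{7}\right)^{2} = \frac{67600}{49}$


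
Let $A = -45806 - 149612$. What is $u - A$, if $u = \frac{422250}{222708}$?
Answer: $\frac{7253595699}{37118} \approx 1.9542 \cdot 10^{5}$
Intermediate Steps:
$u = \frac{70375}{37118}$ ($u = 422250 \cdot \frac{1}{222708} = \frac{70375}{37118} \approx 1.896$)
$A = -195418$
$u - A = \frac{70375}{37118} - -195418 = \frac{70375}{37118} + 195418 = \frac{7253595699}{37118}$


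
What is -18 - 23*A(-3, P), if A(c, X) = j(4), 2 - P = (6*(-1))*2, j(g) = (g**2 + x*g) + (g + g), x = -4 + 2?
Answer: -386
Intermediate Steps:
x = -2
j(g) = g**2 (j(g) = (g**2 - 2*g) + (g + g) = (g**2 - 2*g) + 2*g = g**2)
P = 14 (P = 2 - 6*(-1)*2 = 2 - (-6)*2 = 2 - 1*(-12) = 2 + 12 = 14)
A(c, X) = 16 (A(c, X) = 4**2 = 16)
-18 - 23*A(-3, P) = -18 - 23*16 = -18 - 368 = -386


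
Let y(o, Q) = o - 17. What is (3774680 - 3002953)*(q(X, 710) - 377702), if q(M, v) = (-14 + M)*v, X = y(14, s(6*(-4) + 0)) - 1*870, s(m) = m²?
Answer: -777493344144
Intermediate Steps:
y(o, Q) = -17 + o
X = -873 (X = (-17 + 14) - 1*870 = -3 - 870 = -873)
q(M, v) = v*(-14 + M)
(3774680 - 3002953)*(q(X, 710) - 377702) = (3774680 - 3002953)*(710*(-14 - 873) - 377702) = 771727*(710*(-887) - 377702) = 771727*(-629770 - 377702) = 771727*(-1007472) = -777493344144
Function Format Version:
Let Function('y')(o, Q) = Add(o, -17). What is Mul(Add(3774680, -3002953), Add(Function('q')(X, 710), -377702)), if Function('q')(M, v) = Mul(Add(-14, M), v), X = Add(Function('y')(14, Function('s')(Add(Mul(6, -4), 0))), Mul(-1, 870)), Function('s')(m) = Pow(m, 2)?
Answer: -777493344144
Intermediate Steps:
Function('y')(o, Q) = Add(-17, o)
X = -873 (X = Add(Add(-17, 14), Mul(-1, 870)) = Add(-3, -870) = -873)
Function('q')(M, v) = Mul(v, Add(-14, M))
Mul(Add(3774680, -3002953), Add(Function('q')(X, 710), -377702)) = Mul(Add(3774680, -3002953), Add(Mul(710, Add(-14, -873)), -377702)) = Mul(771727, Add(Mul(710, -887), -377702)) = Mul(771727, Add(-629770, -377702)) = Mul(771727, -1007472) = -777493344144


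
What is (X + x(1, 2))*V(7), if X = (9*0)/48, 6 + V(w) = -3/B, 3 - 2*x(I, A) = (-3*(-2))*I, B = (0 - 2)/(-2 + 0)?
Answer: 27/2 ≈ 13.500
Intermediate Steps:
B = 1 (B = -2/(-2) = -2*(-1/2) = 1)
x(I, A) = 3/2 - 3*I (x(I, A) = 3/2 - (-3*(-2))*I/2 = 3/2 - 3*I)
V(w) = -9 (V(w) = -6 - 3/1 = -6 - 3*1 = -6 - 3 = -9)
X = 0 (X = 0*(1/48) = 0)
(X + x(1, 2))*V(7) = (0 + (3/2 - 3*1))*(-9) = (0 + (3/2 - 3))*(-9) = (0 - 3/2)*(-9) = -3/2*(-9) = 27/2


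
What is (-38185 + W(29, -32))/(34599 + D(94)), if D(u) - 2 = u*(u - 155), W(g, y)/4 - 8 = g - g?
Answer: -38153/28867 ≈ -1.3217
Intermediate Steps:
W(g, y) = 32 (W(g, y) = 32 + 4*(g - g) = 32 + 4*0 = 32 + 0 = 32)
D(u) = 2 + u*(-155 + u) (D(u) = 2 + u*(u - 155) = 2 + u*(-155 + u))
(-38185 + W(29, -32))/(34599 + D(94)) = (-38185 + 32)/(34599 + (2 + 94² - 155*94)) = -38153/(34599 + (2 + 8836 - 14570)) = -38153/(34599 - 5732) = -38153/28867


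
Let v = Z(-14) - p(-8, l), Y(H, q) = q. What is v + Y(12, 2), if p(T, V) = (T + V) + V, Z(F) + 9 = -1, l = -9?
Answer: 18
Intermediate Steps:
Z(F) = -10 (Z(F) = -9 - 1 = -10)
p(T, V) = T + 2*V
v = 16 (v = -10 - (-8 + 2*(-9)) = -10 - (-8 - 18) = -10 - 1*(-26) = -10 + 26 = 16)
v + Y(12, 2) = 16 + 2 = 18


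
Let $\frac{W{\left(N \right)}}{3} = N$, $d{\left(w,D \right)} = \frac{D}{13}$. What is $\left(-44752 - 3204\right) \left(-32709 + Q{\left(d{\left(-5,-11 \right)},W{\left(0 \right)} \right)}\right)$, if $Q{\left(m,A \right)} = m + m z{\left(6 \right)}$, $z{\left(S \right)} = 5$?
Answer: $\frac{20394871548}{13} \approx 1.5688 \cdot 10^{9}$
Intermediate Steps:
$d{\left(w,D \right)} = \frac{D}{13}$ ($d{\left(w,D \right)} = D \frac{1}{13} = \frac{D}{13}$)
$W{\left(N \right)} = 3 N$
$Q{\left(m,A \right)} = 6 m$ ($Q{\left(m,A \right)} = m + m 5 = m + 5 m = 6 m$)
$\left(-44752 - 3204\right) \left(-32709 + Q{\left(d{\left(-5,-11 \right)},W{\left(0 \right)} \right)}\right) = \left(-44752 - 3204\right) \left(-32709 + 6 \cdot \frac{1}{13} \left(-11\right)\right) = \left(-44752 + \left(-23175 + 19971\right)\right) \left(-32709 + 6 \left(- \frac{11}{13}\right)\right) = \left(-44752 - 3204\right) \left(-32709 - \frac{66}{13}\right) = \left(-47956\right) \left(- \frac{425283}{13}\right) = \frac{20394871548}{13}$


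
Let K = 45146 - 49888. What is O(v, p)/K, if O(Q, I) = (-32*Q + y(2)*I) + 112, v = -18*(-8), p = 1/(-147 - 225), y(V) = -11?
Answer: 1672501/1764024 ≈ 0.94812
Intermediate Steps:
p = -1/372 (p = 1/(-372) = -1/372 ≈ -0.0026882)
K = -4742
v = 144
O(Q, I) = 112 - 32*Q - 11*I (O(Q, I) = (-32*Q - 11*I) + 112 = 112 - 32*Q - 11*I)
O(v, p)/K = (112 - 32*144 - 11*(-1/372))/(-4742) = (112 - 4608 + 11/372)*(-1/4742) = -1672501/372*(-1/4742) = 1672501/1764024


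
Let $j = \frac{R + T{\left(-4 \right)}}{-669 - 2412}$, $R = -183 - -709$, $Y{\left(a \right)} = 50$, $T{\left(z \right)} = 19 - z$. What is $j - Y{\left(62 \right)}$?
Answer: $- \frac{51533}{1027} \approx -50.178$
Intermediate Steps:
$R = 526$ ($R = -183 + 709 = 526$)
$j = - \frac{183}{1027}$ ($j = \frac{526 + \left(19 - -4\right)}{-669 - 2412} = \frac{526 + \left(19 + 4\right)}{-3081} = \left(526 + 23\right) \left(- \frac{1}{3081}\right) = 549 \left(- \frac{1}{3081}\right) = - \frac{183}{1027} \approx -0.17819$)
$j - Y{\left(62 \right)} = - \frac{183}{1027} - 50 = - \frac{51533}{1027}$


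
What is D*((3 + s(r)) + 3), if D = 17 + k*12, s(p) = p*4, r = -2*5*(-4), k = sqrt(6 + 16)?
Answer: 2822 + 1992*sqrt(22) ≈ 12165.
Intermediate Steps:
k = sqrt(22) ≈ 4.6904
r = 40 (r = -10*(-4) = 40)
s(p) = 4*p
D = 17 + 12*sqrt(22) (D = 17 + sqrt(22)*12 = 17 + 12*sqrt(22) ≈ 73.285)
D*((3 + s(r)) + 3) = (17 + 12*sqrt(22))*((3 + 4*40) + 3) = (17 + 12*sqrt(22))*((3 + 160) + 3) = (17 + 12*sqrt(22))*(163 + 3) = (17 + 12*sqrt(22))*166 = 2822 + 1992*sqrt(22)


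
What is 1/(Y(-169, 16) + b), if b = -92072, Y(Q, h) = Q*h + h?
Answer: -1/94760 ≈ -1.0553e-5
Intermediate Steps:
Y(Q, h) = h + Q*h
1/(Y(-169, 16) + b) = 1/(16*(1 - 169) - 92072) = 1/(16*(-168) - 92072) = 1/(-2688 - 92072) = 1/(-94760) = -1/94760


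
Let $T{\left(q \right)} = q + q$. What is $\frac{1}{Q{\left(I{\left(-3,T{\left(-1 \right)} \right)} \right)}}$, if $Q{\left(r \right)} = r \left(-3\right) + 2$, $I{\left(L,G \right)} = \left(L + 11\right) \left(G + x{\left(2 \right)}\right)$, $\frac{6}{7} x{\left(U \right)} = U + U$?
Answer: $- \frac{1}{62} \approx -0.016129$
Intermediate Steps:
$T{\left(q \right)} = 2 q$
$x{\left(U \right)} = \frac{7 U}{3}$ ($x{\left(U \right)} = \frac{7 \left(U + U\right)}{6} = \frac{7 \cdot 2 U}{6} = \frac{7 U}{3}$)
$I{\left(L,G \right)} = \left(11 + L\right) \left(\frac{14}{3} + G\right)$ ($I{\left(L,G \right)} = \left(L + 11\right) \left(G + \frac{7}{3} \cdot 2\right) = \left(11 + L\right) \left(G + \frac{14}{3}\right) = \left(11 + L\right) \left(\frac{14}{3} + G\right)$)
$Q{\left(r \right)} = 2 - 3 r$ ($Q{\left(r \right)} = - 3 r + 2 = 2 - 3 r$)
$\frac{1}{Q{\left(I{\left(-3,T{\left(-1 \right)} \right)} \right)}} = \frac{1}{2 - 3 \left(\frac{154}{3} + 11 \cdot 2 \left(-1\right) + \frac{14}{3} \left(-3\right) + 2 \left(-1\right) \left(-3\right)\right)} = \frac{1}{2 - 3 \left(\frac{154}{3} + 11 \left(-2\right) - 14 - -6\right)} = \frac{1}{2 - 3 \left(\frac{154}{3} - 22 - 14 + 6\right)} = \frac{1}{2 - 64} = \frac{1}{-62} = - \frac{1}{62}$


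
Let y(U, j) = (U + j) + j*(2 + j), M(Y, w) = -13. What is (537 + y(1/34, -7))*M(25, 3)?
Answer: -249743/34 ≈ -7345.4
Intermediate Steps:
y(U, j) = U + j + j*(2 + j)
(537 + y(1/34, -7))*M(25, 3) = (537 + (1/34 + (-7)**2 + 3*(-7)))*(-13) = (537 + (1/34 + 49 - 21))*(-13) = (537 + 953/34)*(-13) = (19211/34)*(-13) = -249743/34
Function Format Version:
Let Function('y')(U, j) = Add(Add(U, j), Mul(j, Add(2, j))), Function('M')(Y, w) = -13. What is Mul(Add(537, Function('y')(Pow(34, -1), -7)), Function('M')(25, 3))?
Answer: Rational(-249743, 34) ≈ -7345.4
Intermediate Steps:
Function('y')(U, j) = Add(U, j, Mul(j, Add(2, j)))
Mul(Add(537, Function('y')(Pow(34, -1), -7)), Function('M')(25, 3)) = Mul(Add(537, Add(Pow(34, -1), Pow(-7, 2), Mul(3, -7))), -13) = Mul(Add(537, Add(Rational(1, 34), 49, -21)), -13) = Mul(Add(537, Rational(953, 34)), -13) = Mul(Rational(19211, 34), -13) = Rational(-249743, 34)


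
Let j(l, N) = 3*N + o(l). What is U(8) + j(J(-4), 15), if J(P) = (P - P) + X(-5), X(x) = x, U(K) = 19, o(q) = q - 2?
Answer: 57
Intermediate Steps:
o(q) = -2 + q
J(P) = -5 (J(P) = (P - P) - 5 = 0 - 5 = -5)
j(l, N) = -2 + l + 3*N (j(l, N) = 3*N + (-2 + l) = -2 + l + 3*N)
U(8) + j(J(-4), 15) = 19 + (-2 - 5 + 3*15) = 19 + (-2 - 5 + 45) = 19 + 38 = 57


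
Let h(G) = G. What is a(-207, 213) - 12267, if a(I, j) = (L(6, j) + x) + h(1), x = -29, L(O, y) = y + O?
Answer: -12076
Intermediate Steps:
L(O, y) = O + y
a(I, j) = -22 + j (a(I, j) = ((6 + j) - 29) + 1 = (-23 + j) + 1 = -22 + j)
a(-207, 213) - 12267 = (-22 + 213) - 12267 = 191 - 12267 = -12076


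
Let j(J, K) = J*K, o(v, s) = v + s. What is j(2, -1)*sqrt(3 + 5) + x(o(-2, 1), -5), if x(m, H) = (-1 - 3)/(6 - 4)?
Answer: -2 - 4*sqrt(2) ≈ -7.6569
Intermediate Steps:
o(v, s) = s + v
x(m, H) = -2 (x(m, H) = -4/2 = -4*1/2 = -2)
j(2, -1)*sqrt(3 + 5) + x(o(-2, 1), -5) = (2*(-1))*sqrt(3 + 5) - 2 = -4*sqrt(2) - 2 = -2 - 4*sqrt(2)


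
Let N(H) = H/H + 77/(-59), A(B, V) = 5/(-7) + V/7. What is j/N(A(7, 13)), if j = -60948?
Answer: 199774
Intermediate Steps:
A(B, V) = -5/7 + V/7 (A(B, V) = 5*(-⅐) + V*(⅐) = -5/7 + V/7)
N(H) = -18/59 (N(H) = 1 + 77*(-1/59) = 1 - 77/59 = -18/59)
j/N(A(7, 13)) = -60948/(-18/59) = -60948*(-59/18) = 199774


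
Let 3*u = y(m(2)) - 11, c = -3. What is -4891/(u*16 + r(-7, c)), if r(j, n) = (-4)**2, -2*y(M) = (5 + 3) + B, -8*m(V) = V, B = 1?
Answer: 14673/200 ≈ 73.365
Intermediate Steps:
m(V) = -V/8
y(M) = -9/2 (y(M) = -((5 + 3) + 1)/2 = -(8 + 1)/2 = -1/2*9 = -9/2)
r(j, n) = 16
u = -31/6 (u = (-9/2 - 11)/3 = (1/3)*(-31/2) = -31/6 ≈ -5.1667)
-4891/(u*16 + r(-7, c)) = -4891/(-31/6*16 + 16) = -4891/(-248/3 + 16) = -4891/(-200/3) = -4891*(-3/200) = 14673/200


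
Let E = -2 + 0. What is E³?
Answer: -8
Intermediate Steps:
E = -2
E³ = (-2)³ = -8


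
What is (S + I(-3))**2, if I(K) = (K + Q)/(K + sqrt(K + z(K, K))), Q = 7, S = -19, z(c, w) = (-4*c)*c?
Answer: (-5179*I + 1159*sqrt(39))/(3*(sqrt(39) - 5*I)) ≈ 370.29 + 20.036*I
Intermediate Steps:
z(c, w) = -4*c**2
I(K) = (7 + K)/(K + sqrt(K - 4*K**2)) (I(K) = (K + 7)/(K + sqrt(K - 4*K**2)) = (7 + K)/(K + sqrt(K - 4*K**2)))
(S + I(-3))**2 = (-19 + (7 - 3)/(-3 + sqrt(-3*(1 - 4*(-3)))))**2 = (-19 + 4/(-3 + sqrt(-3*(1 + 12))))**2 = (-19 + 4/(-3 + sqrt(-3*13)))**2 = (-19 + 4/(-3 + sqrt(-39)))**2 = (-19 + 4/(-3 + I*sqrt(39)))**2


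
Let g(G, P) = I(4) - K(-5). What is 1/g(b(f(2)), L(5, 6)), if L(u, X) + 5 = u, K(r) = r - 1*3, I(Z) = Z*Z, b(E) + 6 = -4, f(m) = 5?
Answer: 1/24 ≈ 0.041667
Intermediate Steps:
b(E) = -10 (b(E) = -6 - 4 = -10)
I(Z) = Z²
K(r) = -3 + r (K(r) = r - 3 = -3 + r)
L(u, X) = -5 + u
g(G, P) = 24 (g(G, P) = 4² - (-3 - 5) = 16 - 1*(-8) = 16 + 8 = 24)
1/g(b(f(2)), L(5, 6)) = 1/24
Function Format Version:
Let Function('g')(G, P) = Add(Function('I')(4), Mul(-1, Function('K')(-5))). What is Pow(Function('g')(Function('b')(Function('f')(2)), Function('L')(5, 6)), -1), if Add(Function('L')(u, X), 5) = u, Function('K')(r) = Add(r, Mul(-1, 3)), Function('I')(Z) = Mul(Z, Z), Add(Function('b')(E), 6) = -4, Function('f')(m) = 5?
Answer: Rational(1, 24) ≈ 0.041667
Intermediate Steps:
Function('b')(E) = -10 (Function('b')(E) = Add(-6, -4) = -10)
Function('I')(Z) = Pow(Z, 2)
Function('K')(r) = Add(-3, r) (Function('K')(r) = Add(r, -3) = Add(-3, r))
Function('L')(u, X) = Add(-5, u)
Function('g')(G, P) = 24 (Function('g')(G, P) = Add(Pow(4, 2), Mul(-1, Add(-3, -5))) = Add(16, Mul(-1, -8)) = Add(16, 8) = 24)
Pow(Function('g')(Function('b')(Function('f')(2)), Function('L')(5, 6)), -1) = Pow(24, -1) = Rational(1, 24)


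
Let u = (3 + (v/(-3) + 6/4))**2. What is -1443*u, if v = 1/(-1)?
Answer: -404521/12 ≈ -33710.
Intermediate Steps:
v = -1 (v = 1*(-1) = -1)
u = 841/36 (u = (3 + (-1/(-3) + 6/4))**2 = (3 + (-1*(-1/3) + 6*(1/4)))**2 = (3 + (1/3 + 3/2))**2 = (3 + 11/6)**2 = (29/6)**2 = 841/36 ≈ 23.361)
-1443*u = -1443*841/36 = -404521/12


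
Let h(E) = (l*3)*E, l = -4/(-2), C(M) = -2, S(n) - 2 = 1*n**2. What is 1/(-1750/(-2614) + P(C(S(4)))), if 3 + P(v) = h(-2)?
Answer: -1307/18730 ≈ -0.069781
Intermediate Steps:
S(n) = 2 + n**2 (S(n) = 2 + 1*n**2 = 2 + n**2)
l = 2 (l = -4*(-1/2) = 2)
h(E) = 6*E (h(E) = (2*3)*E = 6*E)
P(v) = -15 (P(v) = -3 + 6*(-2) = -3 - 12 = -15)
1/(-1750/(-2614) + P(C(S(4)))) = 1/(-1750/(-2614) - 15) = 1/(-1750*(-1/2614) - 15) = 1/(875/1307 - 15) = 1/(-18730/1307) = -1307/18730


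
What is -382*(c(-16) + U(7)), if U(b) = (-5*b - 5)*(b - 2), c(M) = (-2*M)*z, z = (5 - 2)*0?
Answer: 76400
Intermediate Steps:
z = 0 (z = 3*0 = 0)
c(M) = 0 (c(M) = -2*M*0 = 0)
U(b) = (-5 - 5*b)*(-2 + b)
-382*(c(-16) + U(7)) = -382*(0 + (10 - 5*7**2 + 5*7)) = -382*(0 + (10 - 5*49 + 35)) = -382*(0 + (10 - 245 + 35)) = -382*(0 - 200) = -382*(-200) = 76400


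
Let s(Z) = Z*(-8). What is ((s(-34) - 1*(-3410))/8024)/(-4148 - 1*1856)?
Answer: -1841/24088048 ≈ -7.6428e-5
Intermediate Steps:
s(Z) = -8*Z
((s(-34) - 1*(-3410))/8024)/(-4148 - 1*1856) = ((-8*(-34) - 1*(-3410))/8024)/(-4148 - 1*1856) = ((272 + 3410)*(1/8024))/(-4148 - 1856) = (3682*(1/8024))/(-6004) = (1841/4012)*(-1/6004) = -1841/24088048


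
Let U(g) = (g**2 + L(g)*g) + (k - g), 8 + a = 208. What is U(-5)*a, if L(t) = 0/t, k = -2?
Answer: 5600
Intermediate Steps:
L(t) = 0
a = 200 (a = -8 + 208 = 200)
U(g) = -2 + g**2 - g (U(g) = (g**2 + 0*g) + (-2 - g) = (g**2 + 0) + (-2 - g) = g**2 + (-2 - g) = -2 + g**2 - g)
U(-5)*a = (-2 + (-5)**2 - 1*(-5))*200 = (-2 + 25 + 5)*200 = 28*200 = 5600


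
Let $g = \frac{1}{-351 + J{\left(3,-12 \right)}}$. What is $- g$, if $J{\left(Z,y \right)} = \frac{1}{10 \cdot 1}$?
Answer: $\frac{10}{3509} \approx 0.0028498$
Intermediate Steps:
$J{\left(Z,y \right)} = \frac{1}{10}$
$g = - \frac{10}{3509}$ ($g = \frac{1}{-351 + \frac{1}{10}} = \frac{1}{- \frac{3509}{10}} = - \frac{10}{3509} \approx -0.0028498$)
$- g = \left(-1\right) \left(- \frac{10}{3509}\right) = \frac{10}{3509}$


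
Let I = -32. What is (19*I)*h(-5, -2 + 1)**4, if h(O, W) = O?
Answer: -380000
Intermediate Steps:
(19*I)*h(-5, -2 + 1)**4 = (19*(-32))*(-5)**4 = -608*625 = -380000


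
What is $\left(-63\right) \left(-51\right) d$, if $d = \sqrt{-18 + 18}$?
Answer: $0$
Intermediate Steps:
$d = 0$ ($d = \sqrt{0} = 0$)
$\left(-63\right) \left(-51\right) d = \left(-63\right) \left(-51\right) 0 = 3213 \cdot 0 = 0$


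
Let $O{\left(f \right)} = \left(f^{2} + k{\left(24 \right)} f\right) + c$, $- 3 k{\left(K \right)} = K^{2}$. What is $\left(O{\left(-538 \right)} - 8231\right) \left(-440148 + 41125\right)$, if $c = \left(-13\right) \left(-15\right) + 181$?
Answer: $-153577967355$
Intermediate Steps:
$k{\left(K \right)} = - \frac{K^{2}}{3}$
$c = 376$ ($c = 195 + 181 = 376$)
$O{\left(f \right)} = 376 + f^{2} - 192 f$ ($O{\left(f \right)} = \left(f^{2} + - \frac{24^{2}}{3} f\right) + 376 = \left(f^{2} + \left(- \frac{1}{3}\right) 576 f\right) + 376 = \left(f^{2} - 192 f\right) + 376 = 376 + f^{2} - 192 f$)
$\left(O{\left(-538 \right)} - 8231\right) \left(-440148 + 41125\right) = \left(\left(376 + \left(-538\right)^{2} - -103296\right) - 8231\right) \left(-440148 + 41125\right) = \left(\left(376 + 289444 + 103296\right) - 8231\right) \left(-399023\right) = \left(393116 - 8231\right) \left(-399023\right) = 384885 \left(-399023\right) = -153577967355$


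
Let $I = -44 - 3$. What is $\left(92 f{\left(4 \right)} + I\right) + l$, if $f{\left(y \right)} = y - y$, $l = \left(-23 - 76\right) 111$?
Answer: $-11036$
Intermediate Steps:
$l = -10989$ ($l = \left(-99\right) 111 = -10989$)
$f{\left(y \right)} = 0$
$I = -47$ ($I = -44 - 3 = -47$)
$\left(92 f{\left(4 \right)} + I\right) + l = \left(92 \cdot 0 - 47\right) - 10989 = \left(0 - 47\right) - 10989 = -47 - 10989 = -11036$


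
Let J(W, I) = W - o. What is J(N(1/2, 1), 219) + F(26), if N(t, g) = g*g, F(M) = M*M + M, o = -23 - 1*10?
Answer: 736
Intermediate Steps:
o = -33 (o = -23 - 10 = -33)
F(M) = M + M**2 (F(M) = M**2 + M = M + M**2)
N(t, g) = g**2
J(W, I) = 33 + W (J(W, I) = W - 1*(-33) = W + 33 = 33 + W)
J(N(1/2, 1), 219) + F(26) = (33 + 1**2) + 26*(1 + 26) = (33 + 1) + 26*27 = 34 + 702 = 736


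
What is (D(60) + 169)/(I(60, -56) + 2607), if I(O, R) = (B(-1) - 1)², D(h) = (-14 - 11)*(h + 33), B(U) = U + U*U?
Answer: -539/652 ≈ -0.82669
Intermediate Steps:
B(U) = U + U²
D(h) = -825 - 25*h (D(h) = -25*(33 + h) = -825 - 25*h)
I(O, R) = 1 (I(O, R) = (-(1 - 1) - 1)² = (-1*0 - 1)² = (0 - 1)² = (-1)² = 1)
(D(60) + 169)/(I(60, -56) + 2607) = ((-825 - 25*60) + 169)/(1 + 2607) = ((-825 - 1500) + 169)/2608 = (-2325 + 169)*(1/2608) = -2156*1/2608 = -539/652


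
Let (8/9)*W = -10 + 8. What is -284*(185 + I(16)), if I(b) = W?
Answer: -51901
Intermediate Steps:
W = -9/4 (W = 9*(-10 + 8)/8 = (9/8)*(-2) = -9/4 ≈ -2.2500)
I(b) = -9/4
-284*(185 + I(16)) = -284*(185 - 9/4) = -284*731/4 = -51901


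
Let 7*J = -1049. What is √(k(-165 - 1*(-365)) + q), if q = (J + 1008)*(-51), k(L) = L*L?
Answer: I*√184499/7 ≈ 61.362*I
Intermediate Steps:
J = -1049/7 (J = (⅐)*(-1049) = -1049/7 ≈ -149.86)
k(L) = L²
q = -306357/7 (q = (-1049/7 + 1008)*(-51) = (6007/7)*(-51) = -306357/7 ≈ -43765.)
√(k(-165 - 1*(-365)) + q) = √((-165 - 1*(-365))² - 306357/7) = √((-165 + 365)² - 306357/7) = √(200² - 306357/7) = √(40000 - 306357/7) = √(-26357/7) = I*√184499/7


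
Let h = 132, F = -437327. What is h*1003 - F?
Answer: 569723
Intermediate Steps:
h*1003 - F = 132*1003 - 1*(-437327) = 132396 + 437327 = 569723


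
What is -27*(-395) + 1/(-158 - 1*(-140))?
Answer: 191969/18 ≈ 10665.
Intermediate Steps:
-27*(-395) + 1/(-158 - 1*(-140)) = 10665 + 1/(-158 + 140) = 10665 + 1/(-18) = 10665 - 1/18 = 191969/18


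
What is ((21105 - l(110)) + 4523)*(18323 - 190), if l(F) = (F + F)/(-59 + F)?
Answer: 23696349464/51 ≈ 4.6463e+8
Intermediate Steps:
l(F) = 2*F/(-59 + F) (l(F) = (2*F)/(-59 + F) = 2*F/(-59 + F))
((21105 - l(110)) + 4523)*(18323 - 190) = ((21105 - 2*110/(-59 + 110)) + 4523)*(18323 - 190) = ((21105 - 2*110/51) + 4523)*18133 = ((21105 - 1*220/51) + 4523)*18133 = ((21105 - 220/51) + 4523)*18133 = (1076135/51 + 4523)*18133 = (1306808/51)*18133 = 23696349464/51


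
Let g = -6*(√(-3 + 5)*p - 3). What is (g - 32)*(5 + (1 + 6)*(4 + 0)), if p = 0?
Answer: -462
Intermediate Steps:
g = 18 (g = -6*(√(-3 + 5)*0 - 3) = -6*(√2*0 - 3) = -6*(0 - 3) = -6*(-3) = 18)
(g - 32)*(5 + (1 + 6)*(4 + 0)) = (18 - 32)*(5 + (1 + 6)*(4 + 0)) = -14*(5 + 7*4) = -14*(5 + 28) = -14*33 = -462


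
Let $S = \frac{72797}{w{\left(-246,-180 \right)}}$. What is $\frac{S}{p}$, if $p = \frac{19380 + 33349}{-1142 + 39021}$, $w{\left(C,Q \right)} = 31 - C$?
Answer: $\frac{2757477563}{14605933} \approx 188.79$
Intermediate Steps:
$S = \frac{72797}{277}$ ($S = \frac{72797}{31 - -246} = \frac{72797}{31 + 246} = \frac{72797}{277} \approx 262.81$)
$p = \frac{52729}{37879} \approx 1.392$
$\frac{S}{p} = \frac{72797}{277 \cdot \frac{52729}{37879}} = \frac{72797}{277} \cdot \frac{37879}{52729} = \frac{2757477563}{14605933}$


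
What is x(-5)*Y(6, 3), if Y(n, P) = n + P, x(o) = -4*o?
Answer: 180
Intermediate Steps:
Y(n, P) = P + n
x(-5)*Y(6, 3) = (-4*(-5))*(3 + 6) = 20*9 = 180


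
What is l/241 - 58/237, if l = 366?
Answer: 72764/57117 ≈ 1.2739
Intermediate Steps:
l/241 - 58/237 = 366/241 - 58/237 = 72764/57117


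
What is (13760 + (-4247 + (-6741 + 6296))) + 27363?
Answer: 36431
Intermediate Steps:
(13760 + (-4247 + (-6741 + 6296))) + 27363 = (13760 + (-4247 - 445)) + 27363 = (13760 - 4692) + 27363 = 9068 + 27363 = 36431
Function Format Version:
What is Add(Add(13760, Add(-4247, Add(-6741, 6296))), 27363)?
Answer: 36431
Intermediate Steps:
Add(Add(13760, Add(-4247, Add(-6741, 6296))), 27363) = Add(Add(13760, Add(-4247, -445)), 27363) = Add(Add(13760, -4692), 27363) = Add(9068, 27363) = 36431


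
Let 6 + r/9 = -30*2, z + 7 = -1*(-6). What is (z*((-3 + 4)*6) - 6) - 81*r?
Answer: 48102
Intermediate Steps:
z = -1 (z = -7 - 1*(-6) = -7 + 6 = -1)
r = -594 (r = -54 + 9*(-30*2) = -54 + 9*(-60) = -54 - 540 = -594)
(z*((-3 + 4)*6) - 6) - 81*r = (-(-3 + 4)*6 - 6) - 81*(-594) = (-6 - 6) + 48114 = -12 + 48114 = 48102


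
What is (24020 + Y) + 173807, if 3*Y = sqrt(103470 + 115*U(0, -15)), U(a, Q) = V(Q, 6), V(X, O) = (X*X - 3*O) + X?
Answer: 197827 + 15*sqrt(62) ≈ 1.9795e+5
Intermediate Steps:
V(X, O) = X + X**2 - 3*O (V(X, O) = (X**2 - 3*O) + X = X + X**2 - 3*O)
U(a, Q) = -18 + Q + Q**2 (U(a, Q) = Q + Q**2 - 3*6 = Q + Q**2 - 18 = -18 + Q + Q**2)
Y = 15*sqrt(62) (Y = sqrt(103470 + 115*(-18 - 15 + (-15)**2))/3 = sqrt(103470 + 115*(-18 - 15 + 225))/3 = sqrt(103470 + 115*192)/3 = sqrt(103470 + 22080)/3 = sqrt(125550)/3 = (45*sqrt(62))/3 = 15*sqrt(62) ≈ 118.11)
(24020 + Y) + 173807 = (24020 + 15*sqrt(62)) + 173807 = 197827 + 15*sqrt(62)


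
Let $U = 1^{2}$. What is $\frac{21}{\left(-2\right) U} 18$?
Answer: $-189$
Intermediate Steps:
$U = 1$
$\frac{21}{\left(-2\right) U} 18 = \frac{21}{\left(-2\right) 1} \cdot 18 = \frac{21}{-2} \cdot 18 = 21 \left(- \frac{1}{2}\right) 18 = \left(- \frac{21}{2}\right) 18 = -189$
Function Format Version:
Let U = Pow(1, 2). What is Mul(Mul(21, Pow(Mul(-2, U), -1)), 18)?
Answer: -189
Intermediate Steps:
U = 1
Mul(Mul(21, Pow(Mul(-2, U), -1)), 18) = Mul(Mul(21, Pow(Mul(-2, 1), -1)), 18) = Mul(Mul(21, Pow(-2, -1)), 18) = Mul(Mul(21, Rational(-1, 2)), 18) = Mul(Rational(-21, 2), 18) = -189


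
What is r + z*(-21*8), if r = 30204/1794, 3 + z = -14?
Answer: 858978/299 ≈ 2872.8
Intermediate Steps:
z = -17 (z = -3 - 14 = -17)
r = 5034/299 (r = 30204*(1/1794) = 5034/299 ≈ 16.836)
r + z*(-21*8) = 5034/299 - (-357)*8 = 5034/299 - 17*(-168) = 5034/299 + 2856 = 858978/299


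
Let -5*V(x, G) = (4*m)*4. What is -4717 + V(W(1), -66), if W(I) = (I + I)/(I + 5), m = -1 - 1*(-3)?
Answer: -23617/5 ≈ -4723.4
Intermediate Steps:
m = 2 (m = -1 + 3 = 2)
W(I) = 2*I/(5 + I) (W(I) = (2*I)/(5 + I) = 2*I/(5 + I))
V(x, G) = -32/5 (V(x, G) = -4*2*4/5 = -8*4/5 = -⅕*32 = -32/5)
-4717 + V(W(1), -66) = -4717 - 32/5 = -23617/5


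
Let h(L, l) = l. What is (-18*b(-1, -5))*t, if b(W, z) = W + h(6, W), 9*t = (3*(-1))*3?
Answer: -36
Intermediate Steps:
t = -1 (t = ((3*(-1))*3)/9 = (-3*3)/9 = (⅑)*(-9) = -1)
b(W, z) = 2*W (b(W, z) = W + W = 2*W)
(-18*b(-1, -5))*t = -36*(-1)*(-1) = -18*(-2)*(-1) = 36*(-1) = -36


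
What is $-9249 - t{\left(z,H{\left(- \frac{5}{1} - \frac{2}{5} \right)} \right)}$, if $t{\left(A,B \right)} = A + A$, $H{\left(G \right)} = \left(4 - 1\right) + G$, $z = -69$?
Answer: $-9111$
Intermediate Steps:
$H{\left(G \right)} = 3 + G$
$t{\left(A,B \right)} = 2 A$
$-9249 - t{\left(z,H{\left(- \frac{5}{1} - \frac{2}{5} \right)} \right)} = -9249 - 2 \left(-69\right) = -9249 - -138 = -9249 + 138 = -9111$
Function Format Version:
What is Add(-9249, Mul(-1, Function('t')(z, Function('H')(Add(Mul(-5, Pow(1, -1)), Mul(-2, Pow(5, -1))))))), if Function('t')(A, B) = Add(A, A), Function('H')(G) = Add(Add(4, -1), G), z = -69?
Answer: -9111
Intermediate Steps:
Function('H')(G) = Add(3, G)
Function('t')(A, B) = Mul(2, A)
Add(-9249, Mul(-1, Function('t')(z, Function('H')(Add(Mul(-5, Pow(1, -1)), Mul(-2, Pow(5, -1))))))) = Add(-9249, Mul(-1, Mul(2, -69))) = Add(-9249, Mul(-1, -138)) = Add(-9249, 138) = -9111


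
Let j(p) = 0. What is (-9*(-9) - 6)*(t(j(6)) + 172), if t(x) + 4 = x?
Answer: 12600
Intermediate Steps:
t(x) = -4 + x
(-9*(-9) - 6)*(t(j(6)) + 172) = (-9*(-9) - 6)*((-4 + 0) + 172) = (81 - 6)*(-4 + 172) = 75*168 = 12600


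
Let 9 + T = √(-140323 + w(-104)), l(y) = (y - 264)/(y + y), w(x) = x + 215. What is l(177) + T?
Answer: -1091/118 + 2*I*√35053 ≈ -9.2458 + 374.45*I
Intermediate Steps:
w(x) = 215 + x
l(y) = (-264 + y)/(2*y) (l(y) = (-264 + y)/((2*y)) = (-264 + y)*(1/(2*y)) = (-264 + y)/(2*y))
T = -9 + 2*I*√35053 (T = -9 + √(-140323 + (215 - 104)) = -9 + √(-140323 + 111) = -9 + √(-140212) = -9 + 2*I*√35053 ≈ -9.0 + 374.45*I)
l(177) + T = (½)*(-264 + 177)/177 + (-9 + 2*I*√35053) = (½)*(1/177)*(-87) + (-9 + 2*I*√35053) = -29/118 + (-9 + 2*I*√35053) = -1091/118 + 2*I*√35053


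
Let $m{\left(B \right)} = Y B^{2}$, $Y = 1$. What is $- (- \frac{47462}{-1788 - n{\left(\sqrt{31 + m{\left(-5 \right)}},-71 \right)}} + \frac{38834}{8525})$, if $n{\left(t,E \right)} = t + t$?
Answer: $- \frac{683540687}{21977450} + \frac{23731 \sqrt{14}}{399590} \approx -30.88$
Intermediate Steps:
$m{\left(B \right)} = B^{2}$ ($m{\left(B \right)} = 1 B^{2} = B^{2}$)
$n{\left(t,E \right)} = 2 t$
$- (- \frac{47462}{-1788 - n{\left(\sqrt{31 + m{\left(-5 \right)}},-71 \right)}} + \frac{38834}{8525}) = - (- \frac{47462}{-1788 - 2 \sqrt{31 + \left(-5\right)^{2}}} + \frac{38834}{8525}) = - (- \frac{47462}{-1788 - 2 \sqrt{31 + 25}} + 38834 \cdot \frac{1}{8525}) = - (- \frac{47462}{-1788 - 2 \sqrt{56}} + \frac{38834}{8525}) = - (- \frac{47462}{-1788 - 2 \cdot 2 \sqrt{14}} + \frac{38834}{8525}) = - (- \frac{47462}{-1788 - 4 \sqrt{14}} + \frac{38834}{8525}) = - (\frac{38834}{8525} - \frac{47462}{-1788 - 4 \sqrt{14}}) = - \frac{38834}{8525} + \frac{47462}{-1788 - 4 \sqrt{14}}$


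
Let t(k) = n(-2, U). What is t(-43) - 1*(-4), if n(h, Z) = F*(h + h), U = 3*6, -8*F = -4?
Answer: 2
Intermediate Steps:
F = ½ (F = -⅛*(-4) = ½ ≈ 0.50000)
U = 18
n(h, Z) = h (n(h, Z) = (h + h)/2 = (2*h)/2 = h)
t(k) = -2
t(-43) - 1*(-4) = -2 - 1*(-4) = -2 + 4 = 2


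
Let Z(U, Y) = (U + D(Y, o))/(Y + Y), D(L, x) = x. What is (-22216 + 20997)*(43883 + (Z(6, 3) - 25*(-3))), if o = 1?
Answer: -321517345/6 ≈ -5.3586e+7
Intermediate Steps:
Z(U, Y) = (1 + U)/(2*Y) (Z(U, Y) = (U + 1)/(Y + Y) = (1 + U)/((2*Y)) = (1 + U)*(1/(2*Y)) = (1 + U)/(2*Y))
(-22216 + 20997)*(43883 + (Z(6, 3) - 25*(-3))) = (-22216 + 20997)*(43883 + ((½)*(1 + 6)/3 - 25*(-3))) = -1219*(43883 + ((½)*(⅓)*7 + 75)) = -1219*(43883 + (7/6 + 75)) = -1219*(43883 + 457/6) = -1219*263755/6 = -321517345/6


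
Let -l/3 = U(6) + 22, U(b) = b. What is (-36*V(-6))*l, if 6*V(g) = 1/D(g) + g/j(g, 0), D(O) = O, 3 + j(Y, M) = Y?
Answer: 252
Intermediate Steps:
j(Y, M) = -3 + Y
V(g) = 1/(6*g) + g/(6*(-3 + g)) (V(g) = (1/g + g/(-3 + g))/6 = 1/(6*g) + g/(6*(-3 + g)))
l = -84 (l = -3*(6 + 22) = -3*28 = -84)
(-36*V(-6))*l = -6*(-3 - 6 + (-6)**2)/((-6)*(-3 - 6))*(-84) = -6*(-1)*(-3 - 6 + 36)/(6*(-9))*(-84) = -6*(-1)*(-1)*27/(6*9)*(-84) = -36*1/12*(-84) = -3*(-84) = 252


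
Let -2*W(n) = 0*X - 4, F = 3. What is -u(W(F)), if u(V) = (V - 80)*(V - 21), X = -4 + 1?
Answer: -1482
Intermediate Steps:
X = -3
W(n) = 2 (W(n) = -(0*(-3) - 4)/2 = -(0 - 4)/2 = -1/2*(-4) = 2)
u(V) = (-80 + V)*(-21 + V)
-u(W(F)) = -(1680 + 2**2 - 101*2) = -(1680 + 4 - 202) = -1*1482 = -1482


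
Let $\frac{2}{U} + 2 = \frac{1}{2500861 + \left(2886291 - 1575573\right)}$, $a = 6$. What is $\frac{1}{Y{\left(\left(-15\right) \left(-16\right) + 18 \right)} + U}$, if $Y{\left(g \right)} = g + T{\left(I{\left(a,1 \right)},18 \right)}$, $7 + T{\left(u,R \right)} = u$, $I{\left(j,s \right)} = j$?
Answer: $\frac{7623157}{1951528191} \approx 0.0039063$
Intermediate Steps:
$T{\left(u,R \right)} = -7 + u$
$U = - \frac{7623158}{7623157}$ ($U = \frac{2}{-2 + \frac{1}{2500861 + \left(2886291 - 1575573\right)}} = \frac{2}{-2 + \frac{1}{2500861 + 1310718}} = \frac{2}{-2 + \frac{1}{3811579}} = \frac{2}{- \frac{7623157}{3811579}} = 2 \left(- \frac{3811579}{7623157}\right) = - \frac{7623158}{7623157} \approx -1.0$)
$Y{\left(g \right)} = -1 + g$ ($Y{\left(g \right)} = g + \left(-7 + 6\right) = g - 1 = -1 + g$)
$\frac{1}{Y{\left(\left(-15\right) \left(-16\right) + 18 \right)} + U} = \frac{1}{\left(-1 + \left(\left(-15\right) \left(-16\right) + 18\right)\right) - \frac{7623158}{7623157}} = \frac{1}{\left(-1 + \left(240 + 18\right)\right) - \frac{7623158}{7623157}} = \frac{1}{\left(-1 + 258\right) - \frac{7623158}{7623157}} = \frac{1}{257 - \frac{7623158}{7623157}} = \frac{1}{\frac{1951528191}{7623157}} = \frac{7623157}{1951528191}$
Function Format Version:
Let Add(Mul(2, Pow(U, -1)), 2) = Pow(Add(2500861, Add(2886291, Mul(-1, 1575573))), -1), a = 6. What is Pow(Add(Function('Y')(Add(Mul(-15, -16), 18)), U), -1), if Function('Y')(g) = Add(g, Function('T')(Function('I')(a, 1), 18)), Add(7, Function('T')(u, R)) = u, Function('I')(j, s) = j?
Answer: Rational(7623157, 1951528191) ≈ 0.0039063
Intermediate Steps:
Function('T')(u, R) = Add(-7, u)
U = Rational(-7623158, 7623157) (U = Mul(2, Pow(Add(-2, Pow(Add(2500861, Add(2886291, Mul(-1, 1575573))), -1)), -1)) = Mul(2, Pow(Add(-2, Pow(Add(2500861, Add(2886291, -1575573)), -1)), -1)) = Mul(2, Pow(Add(-2, Pow(Add(2500861, 1310718), -1)), -1)) = Mul(2, Pow(Add(-2, Pow(3811579, -1)), -1)) = Mul(2, Pow(Add(-2, Rational(1, 3811579)), -1)) = Mul(2, Pow(Rational(-7623157, 3811579), -1)) = Mul(2, Rational(-3811579, 7623157)) = Rational(-7623158, 7623157) ≈ -1.0000)
Function('Y')(g) = Add(-1, g) (Function('Y')(g) = Add(g, Add(-7, 6)) = Add(g, -1) = Add(-1, g))
Pow(Add(Function('Y')(Add(Mul(-15, -16), 18)), U), -1) = Pow(Add(Add(-1, Add(Mul(-15, -16), 18)), Rational(-7623158, 7623157)), -1) = Pow(Add(Add(-1, Add(240, 18)), Rational(-7623158, 7623157)), -1) = Pow(Add(Add(-1, 258), Rational(-7623158, 7623157)), -1) = Pow(Add(257, Rational(-7623158, 7623157)), -1) = Pow(Rational(1951528191, 7623157), -1) = Rational(7623157, 1951528191)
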